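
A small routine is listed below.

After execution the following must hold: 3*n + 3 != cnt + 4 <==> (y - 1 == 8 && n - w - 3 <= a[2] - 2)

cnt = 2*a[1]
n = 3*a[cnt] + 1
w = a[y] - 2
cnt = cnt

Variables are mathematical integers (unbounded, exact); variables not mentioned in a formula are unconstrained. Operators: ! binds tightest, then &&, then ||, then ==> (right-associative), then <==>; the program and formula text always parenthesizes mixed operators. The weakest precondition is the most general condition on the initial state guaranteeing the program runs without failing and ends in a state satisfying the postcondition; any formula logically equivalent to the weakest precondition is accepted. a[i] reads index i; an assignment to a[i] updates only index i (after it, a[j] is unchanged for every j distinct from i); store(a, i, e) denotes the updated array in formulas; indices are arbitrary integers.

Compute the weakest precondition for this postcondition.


Working backward. After the program, the postcondition 3*n + 3 != cnt + 4 <==> (y - 1 == 8 && n - w - 3 <= a[2] - 2) must hold; in canonical form it is 3*n != cnt + 1 <==> (y == 9 && n <= a[2] + w + 1).
Before cnt := cnt: 3*n != cnt + 1 <==> (y == 9 && n <= a[2] + w + 1)
Before w := a[y] - 2: 3*n != cnt + 1 <==> (y == 9 && n <= a[2] + a[y] - 1)
Before n := 3*a[cnt] + 1: 9*a[cnt] != cnt - 2 <==> (y == 9 && 3*a[cnt] <= a[2] + a[y] - 2)
Before cnt := 2*a[1]: 9*a[2*a[1]] != 2*a[1] - 2 <==> (y == 9 && 3*a[2*a[1]] <= a[2] + a[y] - 2)
Answer: WP = 9*a[2*a[1]] != 2*a[1] - 2 <==> (y == 9 && 3*a[2*a[1]] <= a[2] + a[y] - 2)


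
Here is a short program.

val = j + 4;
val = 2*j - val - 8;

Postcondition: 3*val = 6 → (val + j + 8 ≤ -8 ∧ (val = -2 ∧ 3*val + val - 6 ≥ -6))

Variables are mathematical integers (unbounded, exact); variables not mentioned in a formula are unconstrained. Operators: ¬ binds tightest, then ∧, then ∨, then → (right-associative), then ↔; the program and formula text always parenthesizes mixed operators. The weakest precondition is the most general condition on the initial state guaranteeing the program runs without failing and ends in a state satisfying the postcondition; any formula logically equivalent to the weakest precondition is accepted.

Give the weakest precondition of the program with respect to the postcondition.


Working backward. After the program, the postcondition 3*val = 6 → (val + j + 8 ≤ -8 ∧ (val = -2 ∧ 3*val + val - 6 ≥ -6)) must hold; in canonical form it is 3*val = 6 → (j + val ≤ -16 ∧ val = -2 ∧ 4*val ≥ 0).
Before val := 2*j - val - 8: 6*j = 3*val + 30 → (3*j ≤ val - 8 ∧ 2*j = val + 6 ∧ 8*j ≥ 4*val + 32)
Before val := j + 4: 3*j = 42 → (2*j ≤ -4 ∧ j = 10 ∧ 4*j ≥ 48)
Answer: WP = 3*j = 42 → (2*j ≤ -4 ∧ j = 10 ∧ 4*j ≥ 48)


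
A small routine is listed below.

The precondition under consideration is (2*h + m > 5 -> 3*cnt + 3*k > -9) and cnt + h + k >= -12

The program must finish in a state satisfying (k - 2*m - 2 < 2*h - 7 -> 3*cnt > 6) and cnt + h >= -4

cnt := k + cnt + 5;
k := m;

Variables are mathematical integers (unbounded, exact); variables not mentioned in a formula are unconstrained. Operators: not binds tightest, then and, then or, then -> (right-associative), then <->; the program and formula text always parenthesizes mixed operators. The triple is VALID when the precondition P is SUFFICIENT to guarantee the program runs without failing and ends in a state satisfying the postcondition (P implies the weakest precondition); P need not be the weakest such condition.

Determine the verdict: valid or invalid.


Working backward. After the program, the postcondition (k - 2*m - 2 < 2*h - 7 -> 3*cnt > 6) and cnt + h >= -4 must hold; in canonical form it is (k < 2*h + 2*m - 5 -> 3*cnt > 6) and cnt + h >= -4.
Before k := m: (2*h + m > 5 -> 3*cnt > 6) and cnt + h >= -4
Before cnt := k + cnt + 5: (2*h + m > 5 -> 3*cnt + 3*k > -9) and cnt + h + k >= -9
The weakest precondition is (2*h + m > 5 -> 3*cnt + 3*k > -9) and cnt + h + k >= -9.
Check whether (2*h + m > 5 -> 3*cnt + 3*k > -9) and cnt + h + k >= -12 implies it.
Countermodel: at the initial state cnt = 0, h = -10, k = 0, m = 26, the precondition holds but the weakest precondition fails.
Answer: invalid


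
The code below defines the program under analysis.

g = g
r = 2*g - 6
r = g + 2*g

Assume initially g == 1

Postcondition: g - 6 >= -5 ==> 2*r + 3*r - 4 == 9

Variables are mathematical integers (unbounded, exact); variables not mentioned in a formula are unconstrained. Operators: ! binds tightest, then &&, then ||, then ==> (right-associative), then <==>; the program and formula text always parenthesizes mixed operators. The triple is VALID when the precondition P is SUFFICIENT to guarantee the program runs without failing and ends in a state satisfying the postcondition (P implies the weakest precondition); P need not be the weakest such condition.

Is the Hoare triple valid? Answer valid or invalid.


Working backward. After the program, the postcondition g - 6 >= -5 ==> 2*r + 3*r - 4 == 9 must hold; in canonical form it is g >= 1 ==> 5*r == 13.
Before r := g + 2*g: g >= 1 ==> 15*g == 13
Before r := 2*g - 6: g >= 1 ==> 15*g == 13
Before g := g: g >= 1 ==> 15*g == 13
The weakest precondition is g >= 1 ==> 15*g == 13.
Check whether g == 1 implies it.
Countermodel: at the initial state g = 1, the precondition holds but the weakest precondition fails.
Answer: invalid


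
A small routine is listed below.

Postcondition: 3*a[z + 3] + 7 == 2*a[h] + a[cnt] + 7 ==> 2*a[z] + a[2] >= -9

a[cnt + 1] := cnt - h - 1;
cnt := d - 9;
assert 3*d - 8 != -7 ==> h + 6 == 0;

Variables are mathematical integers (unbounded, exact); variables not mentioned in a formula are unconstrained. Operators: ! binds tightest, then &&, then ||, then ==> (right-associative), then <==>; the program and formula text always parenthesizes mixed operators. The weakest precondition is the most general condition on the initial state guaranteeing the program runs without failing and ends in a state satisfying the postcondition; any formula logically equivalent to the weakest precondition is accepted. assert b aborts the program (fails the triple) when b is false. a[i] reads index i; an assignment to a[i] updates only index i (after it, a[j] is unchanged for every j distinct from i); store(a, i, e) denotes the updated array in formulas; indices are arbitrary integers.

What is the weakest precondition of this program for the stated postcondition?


Working backward. After the program, the postcondition 3*a[z + 3] + 7 == 2*a[h] + a[cnt] + 7 ==> 2*a[z] + a[2] >= -9 must hold; in canonical form it is 3*a[z + 3] == a[cnt] + 2*a[h] ==> a[2] + 2*a[z] >= -9.
Before assert 3*d - 8 != -7 ==> h + 6 == 0: (3*d != 1 ==> h == -6) && (3*a[z + 3] == a[cnt] + 2*a[h] ==> a[2] + 2*a[z] >= -9)
Before cnt := d - 9: (3*d != 1 ==> h == -6) && (3*a[z + 3] == a[d - 9] + 2*a[h] ==> a[2] + 2*a[z] >= -9)
Before a[cnt + 1] := cnt - h - 1: (3*d != 1 ==> h == -6) && (3*store(a, cnt + 1, cnt - h - 1)[z + 3] == store(a, cnt + 1, cnt - h - 1)[d - 9] + 2*store(a, cnt + 1, cnt - h - 1)[h] ==> store(a, cnt + 1, cnt - h - 1)[2] + 2*store(a, cnt + 1, cnt - h - 1)[z] >= -9)
Answer: WP = (3*d != 1 ==> h == -6) && (3*store(a, cnt + 1, cnt - h - 1)[z + 3] == store(a, cnt + 1, cnt - h - 1)[d - 9] + 2*store(a, cnt + 1, cnt - h - 1)[h] ==> store(a, cnt + 1, cnt - h - 1)[2] + 2*store(a, cnt + 1, cnt - h - 1)[z] >= -9)


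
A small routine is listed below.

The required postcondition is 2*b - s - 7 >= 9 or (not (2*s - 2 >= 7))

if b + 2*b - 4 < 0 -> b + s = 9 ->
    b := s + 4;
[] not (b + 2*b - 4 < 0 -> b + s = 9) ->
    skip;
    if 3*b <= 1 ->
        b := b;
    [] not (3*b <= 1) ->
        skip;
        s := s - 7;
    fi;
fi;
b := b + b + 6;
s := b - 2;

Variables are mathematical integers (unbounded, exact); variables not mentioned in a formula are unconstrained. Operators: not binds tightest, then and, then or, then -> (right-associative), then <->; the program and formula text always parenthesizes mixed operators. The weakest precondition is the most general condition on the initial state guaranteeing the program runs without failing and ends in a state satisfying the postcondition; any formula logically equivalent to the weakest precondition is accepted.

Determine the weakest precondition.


Working backward. After the program, the postcondition 2*b - s - 7 >= 9 or (not (2*s - 2 >= 7)) must hold; in canonical form it is 2*b >= s + 16 or (not (2*s >= 9)).
Before s := b - 2: b >= 14 or (not (2*b >= 13))
Before b := b + b + 6: 2*b >= 8 or (not (4*b >= 1))
Then branch requires 2*s >= 0 or (not (4*s >= -15)); else branch requires (3*b <= 1 -> (2*b >= 8 or (not (4*b >= 1)))) and ((not (3*b <= 1)) -> (2*b >= 8 or (not (4*b >= 1)))).
Before the if: ((3*b < 4 -> b + s = 9) -> (2*s >= 0 or (not (4*s >= -15)))) and ((not (3*b < 4 -> b + s = 9)) -> ((3*b <= 1 -> (2*b >= 8 or (not (4*b >= 1)))) and ((not (3*b <= 1)) -> (2*b >= 8 or (not (4*b >= 1))))))
Answer: WP = ((3*b < 4 -> b + s = 9) -> (2*s >= 0 or (not (4*s >= -15)))) and ((not (3*b < 4 -> b + s = 9)) -> ((3*b <= 1 -> (2*b >= 8 or (not (4*b >= 1)))) and ((not (3*b <= 1)) -> (2*b >= 8 or (not (4*b >= 1))))))


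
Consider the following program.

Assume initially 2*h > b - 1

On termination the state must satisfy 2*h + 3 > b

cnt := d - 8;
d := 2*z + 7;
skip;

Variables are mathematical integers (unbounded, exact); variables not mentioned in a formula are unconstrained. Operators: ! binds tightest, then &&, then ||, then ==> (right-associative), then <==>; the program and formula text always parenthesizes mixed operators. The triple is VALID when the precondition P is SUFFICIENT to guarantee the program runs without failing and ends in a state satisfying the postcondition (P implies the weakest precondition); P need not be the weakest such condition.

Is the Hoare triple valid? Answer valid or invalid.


Working backward. After the program, the postcondition 2*h + 3 > b must hold; in canonical form it is 2*h > b - 3.
Before skip: 2*h > b - 3
Before d := 2*z + 7: 2*h > b - 3
Before cnt := d - 8: 2*h > b - 3
The weakest precondition is 2*h > b - 3.
Check whether 2*h > b - 1 implies it.
Every state satisfying the precondition satisfies the weakest precondition: the implication holds.
Answer: valid


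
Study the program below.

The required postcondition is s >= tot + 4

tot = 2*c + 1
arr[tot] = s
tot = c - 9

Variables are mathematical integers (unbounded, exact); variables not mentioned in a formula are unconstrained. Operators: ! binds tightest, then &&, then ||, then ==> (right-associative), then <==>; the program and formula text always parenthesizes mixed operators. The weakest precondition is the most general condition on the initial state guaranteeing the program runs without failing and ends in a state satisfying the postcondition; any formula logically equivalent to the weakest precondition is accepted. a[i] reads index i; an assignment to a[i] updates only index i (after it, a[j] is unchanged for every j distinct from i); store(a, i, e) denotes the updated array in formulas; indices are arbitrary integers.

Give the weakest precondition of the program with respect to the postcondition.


Working backward. After the program, s >= tot + 4 must hold.
Before tot := c - 9: s >= c - 5
Before arr[tot] := s: s >= c - 5
Before tot := 2*c + 1: s >= c - 5
Answer: WP = s >= c - 5


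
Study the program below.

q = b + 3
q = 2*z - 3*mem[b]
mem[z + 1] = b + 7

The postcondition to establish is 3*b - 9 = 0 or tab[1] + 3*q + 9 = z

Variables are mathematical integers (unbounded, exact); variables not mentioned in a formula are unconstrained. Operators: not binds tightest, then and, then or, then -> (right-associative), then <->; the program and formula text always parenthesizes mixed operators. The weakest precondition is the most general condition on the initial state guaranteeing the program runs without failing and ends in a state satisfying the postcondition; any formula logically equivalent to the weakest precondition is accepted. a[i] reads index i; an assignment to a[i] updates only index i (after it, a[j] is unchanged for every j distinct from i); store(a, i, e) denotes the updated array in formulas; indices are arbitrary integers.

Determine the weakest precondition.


Working backward. After the program, the postcondition 3*b - 9 = 0 or tab[1] + 3*q + 9 = z must hold; in canonical form it is 3*b = 9 or tab[1] + 3*q = z - 9.
Before mem[z + 1] := b + 7: 3*b = 9 or tab[1] + 3*q = z - 9
Before q := 2*z - 3*mem[b]: 3*b = 9 or tab[1] + 5*z = 9*mem[b] - 9
Before q := b + 3: 3*b = 9 or tab[1] + 5*z = 9*mem[b] - 9
Answer: WP = 3*b = 9 or tab[1] + 5*z = 9*mem[b] - 9


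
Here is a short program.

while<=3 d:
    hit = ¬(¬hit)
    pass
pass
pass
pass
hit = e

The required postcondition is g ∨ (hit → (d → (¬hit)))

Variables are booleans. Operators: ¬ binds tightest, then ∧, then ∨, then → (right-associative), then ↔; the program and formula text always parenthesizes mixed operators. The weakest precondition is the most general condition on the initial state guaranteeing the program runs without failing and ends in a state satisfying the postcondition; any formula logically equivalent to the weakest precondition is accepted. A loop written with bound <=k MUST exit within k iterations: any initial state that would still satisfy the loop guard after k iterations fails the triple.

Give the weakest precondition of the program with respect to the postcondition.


Working backward. After the program, g ∨ (hit → (d → (¬hit))) must hold.
Before hit := e: g ∨ (e → (d → (¬e)))
Before skip: g ∨ (e → (d → (¬e)))
Before skip: g ∨ (e → (d → (¬e)))
Before skip: g ∨ (e → (d → (¬e)))
Before the loop (bound <=3), unroll the exhaustion recursion (WP_0 = exit-now case; WP_j = one more guarded iteration, up to j = 3):
  WP_0: (¬d) ∧ (g ∨ (e → (d → (¬e))))
  WP_1: (d → ((¬d) ∧ (g ∨ (e → (d → (¬e)))))) ∧ ((¬d) → (g ∨ (e → (d → (¬e)))))
  WP_2: (d → ((d → ((¬d) ∧ (g ∨ (e → (d → (¬e)))))) ∧ ((¬d) → (g ∨ (e → (d → (¬e))))))) ∧ ((¬d) → (g ∨ (e → (d → (¬e)))))
  WP_3: (d → ((d → ((d → ((¬d) ∧ (g ∨ (e → (d → (¬e)))))) ∧ ((¬d) → (g ∨ (e → (d → (¬e))))))) ∧ ((¬d) → (g ∨ (e → (d → (¬e))))))) ∧ ((¬d) → (g ∨ (e → (d → (¬e)))))
So before the loop: (d → ((d → ((d → ((¬d) ∧ (g ∨ (e → (d → (¬e)))))) ∧ ((¬d) → (g ∨ (e → (d → (¬e))))))) ∧ ((¬d) → (g ∨ (e → (d → (¬e))))))) ∧ ((¬d) → (g ∨ (e → (d → (¬e)))))
Answer: WP = (d → ((d → ((d → ((¬d) ∧ (g ∨ (e → (d → (¬e)))))) ∧ ((¬d) → (g ∨ (e → (d → (¬e))))))) ∧ ((¬d) → (g ∨ (e → (d → (¬e))))))) ∧ ((¬d) → (g ∨ (e → (d → (¬e)))))


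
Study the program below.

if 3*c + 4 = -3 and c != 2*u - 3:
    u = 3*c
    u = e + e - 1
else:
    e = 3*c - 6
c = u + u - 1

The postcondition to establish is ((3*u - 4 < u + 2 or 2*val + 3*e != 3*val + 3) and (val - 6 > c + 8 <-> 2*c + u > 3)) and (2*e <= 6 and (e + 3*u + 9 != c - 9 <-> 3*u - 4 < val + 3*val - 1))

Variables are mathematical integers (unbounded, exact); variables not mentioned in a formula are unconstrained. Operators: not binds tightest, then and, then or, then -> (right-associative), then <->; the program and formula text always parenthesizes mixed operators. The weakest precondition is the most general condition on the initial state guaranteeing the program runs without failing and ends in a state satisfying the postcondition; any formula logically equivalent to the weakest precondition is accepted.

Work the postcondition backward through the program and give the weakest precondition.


Working backward. After the program, the postcondition ((3*u - 4 < u + 2 or 2*val + 3*e != 3*val + 3) and (val - 6 > c + 8 <-> 2*c + u > 3)) and (2*e <= 6 and (e + 3*u + 9 != c - 9 <-> 3*u - 4 < val + 3*val - 1)) must hold; in canonical form it is (2*u < 6 or 3*e != val + 3) and (val > c + 14 <-> 2*c + u > 3) and 2*e <= 6 and (e + 3*u != c - 18 <-> 3*u < 4*val + 3).
Before c := u + u - 1: (2*u < 6 or 3*e != val + 3) and (val > 2*u + 13 <-> 5*u > 5) and 2*e <= 6 and (e + u != -19 <-> 3*u < 4*val + 3)
Then branch requires (4*e < 8 or 3*e != val + 3) and (val > 4*e + 11 <-> 10*e > 10) and 2*e <= 6 and (3*e != -18 <-> 6*e < 4*val + 6); else branch requires (2*u < 6 or 9*c != val + 21) and (val > 2*u + 13 <-> 5*u > 5) and 6*c <= 18 and (3*c + u != -13 <-> 3*u < 4*val + 3).
Before the if: ((3*c = -7 and c != 2*u - 3) -> ((4*e < 8 or 3*e != val + 3) and (val > 4*e + 11 <-> 10*e > 10) and 2*e <= 6 and (3*e != -18 <-> 6*e < 4*val + 6))) and ((not (3*c = -7 and c != 2*u - 3)) -> ((2*u < 6 or 9*c != val + 21) and (val > 2*u + 13 <-> 5*u > 5) and 6*c <= 18 and (3*c + u != -13 <-> 3*u < 4*val + 3)))
Answer: WP = ((3*c = -7 and c != 2*u - 3) -> ((4*e < 8 or 3*e != val + 3) and (val > 4*e + 11 <-> 10*e > 10) and 2*e <= 6 and (3*e != -18 <-> 6*e < 4*val + 6))) and ((not (3*c = -7 and c != 2*u - 3)) -> ((2*u < 6 or 9*c != val + 21) and (val > 2*u + 13 <-> 5*u > 5) and 6*c <= 18 and (3*c + u != -13 <-> 3*u < 4*val + 3)))


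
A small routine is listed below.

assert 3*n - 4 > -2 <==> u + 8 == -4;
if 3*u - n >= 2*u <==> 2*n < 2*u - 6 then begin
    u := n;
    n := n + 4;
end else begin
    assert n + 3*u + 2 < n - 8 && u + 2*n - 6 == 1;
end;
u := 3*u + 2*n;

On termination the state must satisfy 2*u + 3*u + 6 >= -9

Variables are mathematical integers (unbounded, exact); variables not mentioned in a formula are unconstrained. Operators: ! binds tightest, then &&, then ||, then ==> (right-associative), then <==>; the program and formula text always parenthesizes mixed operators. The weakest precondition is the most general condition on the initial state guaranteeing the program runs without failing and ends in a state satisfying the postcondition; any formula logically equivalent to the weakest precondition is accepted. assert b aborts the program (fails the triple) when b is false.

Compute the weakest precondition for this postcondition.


Working backward. After the program, the postcondition 2*u + 3*u + 6 >= -9 must hold; in canonical form it is 5*u >= -15.
Before u := 3*u + 2*n: 10*n + 15*u >= -15
Then branch requires 25*n >= -55; else branch requires 3*u < -10 && 2*n + u == 7 && 10*n + 15*u >= -15.
Before the if: ((u >= n <==> 2*n < 2*u - 6) ==> 25*n >= -55) && ((!(u >= n <==> 2*n < 2*u - 6)) ==> (3*u < -10 && 2*n + u == 7 && 10*n + 15*u >= -15))
Before assert 3*n - 4 > -2 <==> u + 8 == -4: (3*n > 2 <==> u == -12) && ((u >= n <==> 2*n < 2*u - 6) ==> 25*n >= -55) && ((!(u >= n <==> 2*n < 2*u - 6)) ==> (3*u < -10 && 2*n + u == 7 && 10*n + 15*u >= -15))
Answer: WP = (3*n > 2 <==> u == -12) && ((u >= n <==> 2*n < 2*u - 6) ==> 25*n >= -55) && ((!(u >= n <==> 2*n < 2*u - 6)) ==> (3*u < -10 && 2*n + u == 7 && 10*n + 15*u >= -15))


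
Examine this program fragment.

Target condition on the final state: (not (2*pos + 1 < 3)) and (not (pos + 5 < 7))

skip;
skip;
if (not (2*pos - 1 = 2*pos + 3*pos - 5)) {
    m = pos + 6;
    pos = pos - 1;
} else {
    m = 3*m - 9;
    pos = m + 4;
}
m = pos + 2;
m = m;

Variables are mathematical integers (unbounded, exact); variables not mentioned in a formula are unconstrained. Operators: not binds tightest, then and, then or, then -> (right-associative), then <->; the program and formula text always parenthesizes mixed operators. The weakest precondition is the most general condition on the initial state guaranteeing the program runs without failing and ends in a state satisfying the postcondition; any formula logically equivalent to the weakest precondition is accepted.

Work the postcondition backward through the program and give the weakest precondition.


Working backward. After the program, the postcondition (not (2*pos + 1 < 3)) and (not (pos + 5 < 7)) must hold; in canonical form it is (not (2*pos < 2)) and (not (pos < 2)).
Before m := m: (not (2*pos < 2)) and (not (pos < 2))
Before m := pos + 2: (not (2*pos < 2)) and (not (pos < 2))
Then branch requires (not (2*pos < 4)) and (not (pos < 3)); else branch requires (not (6*m < 12)) and (not (3*m < 7)).
Before the if: ((not (3*pos = 4)) -> ((not (2*pos < 4)) and (not (pos < 3)))) and (3*pos = 4 -> ((not (6*m < 12)) and (not (3*m < 7))))
Before skip: ((not (3*pos = 4)) -> ((not (2*pos < 4)) and (not (pos < 3)))) and (3*pos = 4 -> ((not (6*m < 12)) and (not (3*m < 7))))
Before skip: ((not (3*pos = 4)) -> ((not (2*pos < 4)) and (not (pos < 3)))) and (3*pos = 4 -> ((not (6*m < 12)) and (not (3*m < 7))))
Answer: WP = ((not (3*pos = 4)) -> ((not (2*pos < 4)) and (not (pos < 3)))) and (3*pos = 4 -> ((not (6*m < 12)) and (not (3*m < 7))))


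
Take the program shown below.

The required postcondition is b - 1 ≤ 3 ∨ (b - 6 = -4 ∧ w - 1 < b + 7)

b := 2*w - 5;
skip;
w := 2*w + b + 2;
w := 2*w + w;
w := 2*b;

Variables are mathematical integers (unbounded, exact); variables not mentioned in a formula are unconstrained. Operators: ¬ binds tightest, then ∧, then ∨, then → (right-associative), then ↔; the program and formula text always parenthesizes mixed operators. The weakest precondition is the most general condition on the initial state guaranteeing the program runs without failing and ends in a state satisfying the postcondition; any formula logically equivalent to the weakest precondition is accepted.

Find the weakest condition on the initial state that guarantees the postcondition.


Working backward. After the program, the postcondition b - 1 ≤ 3 ∨ (b - 6 = -4 ∧ w - 1 < b + 7) must hold; in canonical form it is b ≤ 4 ∨ (b = 2 ∧ w < b + 8).
Before w := 2*b: b ≤ 4 ∨ (b = 2 ∧ b < 8)
Before w := 2*w + w: b ≤ 4 ∨ (b = 2 ∧ b < 8)
Before w := 2*w + b + 2: b ≤ 4 ∨ (b = 2 ∧ b < 8)
Before skip: b ≤ 4 ∨ (b = 2 ∧ b < 8)
Before b := 2*w - 5: 2*w ≤ 9 ∨ (2*w = 7 ∧ 2*w < 13)
Answer: WP = 2*w ≤ 9 ∨ (2*w = 7 ∧ 2*w < 13)


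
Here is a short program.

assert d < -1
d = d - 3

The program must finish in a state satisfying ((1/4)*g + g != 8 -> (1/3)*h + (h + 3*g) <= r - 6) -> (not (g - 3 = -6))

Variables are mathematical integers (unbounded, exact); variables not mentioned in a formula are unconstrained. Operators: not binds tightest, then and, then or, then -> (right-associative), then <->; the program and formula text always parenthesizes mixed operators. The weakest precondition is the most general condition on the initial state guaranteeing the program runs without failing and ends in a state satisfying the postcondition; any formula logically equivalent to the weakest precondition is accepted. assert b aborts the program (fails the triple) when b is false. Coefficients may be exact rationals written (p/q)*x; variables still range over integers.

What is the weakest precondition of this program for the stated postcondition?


Working backward. After the program, the postcondition ((1/4)*g + g != 8 -> (1/3)*h + (h + 3*g) <= r - 6) -> (not (g - 3 = -6)) must hold; in canonical form it is ((5/4)*g != 8 -> 3*g + (4/3)*h <= r - 6) -> (not (g = -3)).
Before d := d - 3: ((5/4)*g != 8 -> 3*g + (4/3)*h <= r - 6) -> (not (g = -3))
Before assert d < -1: d < -1 and (((5/4)*g != 8 -> 3*g + (4/3)*h <= r - 6) -> (not (g = -3)))
Answer: WP = d < -1 and (((5/4)*g != 8 -> 3*g + (4/3)*h <= r - 6) -> (not (g = -3)))


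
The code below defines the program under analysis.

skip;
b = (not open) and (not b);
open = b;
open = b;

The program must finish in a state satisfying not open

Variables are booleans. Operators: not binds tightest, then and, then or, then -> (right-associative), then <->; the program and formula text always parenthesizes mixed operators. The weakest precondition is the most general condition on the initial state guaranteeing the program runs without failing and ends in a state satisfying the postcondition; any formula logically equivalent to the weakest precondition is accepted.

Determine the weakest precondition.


Working backward. After the program, not open must hold.
Before open := b: not b
Before open := b: not b
Before b := (not open) and (not b): not ((not open) and (not b))
Before skip: not ((not open) and (not b))
Answer: WP = not ((not open) and (not b))


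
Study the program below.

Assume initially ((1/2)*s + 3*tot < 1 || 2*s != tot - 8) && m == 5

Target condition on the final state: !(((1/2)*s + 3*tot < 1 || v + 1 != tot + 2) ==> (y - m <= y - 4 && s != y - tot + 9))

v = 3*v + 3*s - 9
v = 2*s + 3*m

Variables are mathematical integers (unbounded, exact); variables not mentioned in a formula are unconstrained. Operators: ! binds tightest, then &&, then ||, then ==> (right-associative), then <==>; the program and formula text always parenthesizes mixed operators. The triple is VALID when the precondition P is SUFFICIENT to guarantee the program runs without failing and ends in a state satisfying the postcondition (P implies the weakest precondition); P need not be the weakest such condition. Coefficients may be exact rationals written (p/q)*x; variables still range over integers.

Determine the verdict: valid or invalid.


Working backward. After the program, the postcondition !(((1/2)*s + 3*tot < 1 || v + 1 != tot + 2) ==> (y - m <= y - 4 && s != y - tot + 9)) must hold; in canonical form it is !(((1/2)*s + 3*tot < 1 || v != tot + 1) ==> (m >= 4 && s + tot != y + 9)).
Before v := 2*s + 3*m: !(((1/2)*s + 3*tot < 1 || 3*m + 2*s != tot + 1) ==> (m >= 4 && s + tot != y + 9))
Before v := 3*v + 3*s - 9: !(((1/2)*s + 3*tot < 1 || 3*m + 2*s != tot + 1) ==> (m >= 4 && s + tot != y + 9))
The weakest precondition is !(((1/2)*s + 3*tot < 1 || 3*m + 2*s != tot + 1) ==> (m >= 4 && s + tot != y + 9)).
Check whether ((1/2)*s + 3*tot < 1 || 2*s != tot - 8) && m == 5 implies it.
Countermodel: at the initial state m = 5, s = 0, tot = 0, y = -8, the precondition holds but the weakest precondition fails.
Answer: invalid


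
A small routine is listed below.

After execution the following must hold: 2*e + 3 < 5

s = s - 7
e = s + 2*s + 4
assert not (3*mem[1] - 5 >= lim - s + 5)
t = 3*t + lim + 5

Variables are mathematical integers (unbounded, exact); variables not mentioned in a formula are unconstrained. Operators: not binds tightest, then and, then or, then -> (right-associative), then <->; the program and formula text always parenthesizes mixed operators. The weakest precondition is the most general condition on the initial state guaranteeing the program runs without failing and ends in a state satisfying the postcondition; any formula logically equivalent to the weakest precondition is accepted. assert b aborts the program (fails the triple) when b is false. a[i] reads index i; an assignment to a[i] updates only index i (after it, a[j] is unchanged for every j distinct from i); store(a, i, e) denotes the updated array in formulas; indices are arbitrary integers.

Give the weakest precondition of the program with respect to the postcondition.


Working backward. After the program, the postcondition 2*e + 3 < 5 must hold; in canonical form it is 2*e < 2.
Before t := 3*t + lim + 5: 2*e < 2
Before assert not (3*mem[1] - 5 >= lim - s + 5): (not (3*mem[1] + s >= lim + 10)) and 2*e < 2
Before e := s + 2*s + 4: (not (3*mem[1] + s >= lim + 10)) and 6*s < -6
Before s := s - 7: (not (3*mem[1] + s >= lim + 17)) and 6*s < 36
Answer: WP = (not (3*mem[1] + s >= lim + 17)) and 6*s < 36


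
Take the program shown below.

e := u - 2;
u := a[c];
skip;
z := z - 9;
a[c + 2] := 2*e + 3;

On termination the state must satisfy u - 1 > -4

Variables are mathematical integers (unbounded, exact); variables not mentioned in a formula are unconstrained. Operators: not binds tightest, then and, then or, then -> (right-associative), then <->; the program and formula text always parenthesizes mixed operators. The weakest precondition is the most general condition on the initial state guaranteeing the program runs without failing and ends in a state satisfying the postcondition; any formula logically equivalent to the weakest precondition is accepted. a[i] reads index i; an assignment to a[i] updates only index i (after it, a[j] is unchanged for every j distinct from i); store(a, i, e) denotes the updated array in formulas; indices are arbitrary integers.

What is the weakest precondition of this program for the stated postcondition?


Working backward. After the program, the postcondition u - 1 > -4 must hold; in canonical form it is u > -3.
Before a[c + 2] := 2*e + 3: u > -3
Before z := z - 9: u > -3
Before skip: u > -3
Before u := a[c]: a[c] > -3
Before e := u - 2: a[c] > -3
Answer: WP = a[c] > -3


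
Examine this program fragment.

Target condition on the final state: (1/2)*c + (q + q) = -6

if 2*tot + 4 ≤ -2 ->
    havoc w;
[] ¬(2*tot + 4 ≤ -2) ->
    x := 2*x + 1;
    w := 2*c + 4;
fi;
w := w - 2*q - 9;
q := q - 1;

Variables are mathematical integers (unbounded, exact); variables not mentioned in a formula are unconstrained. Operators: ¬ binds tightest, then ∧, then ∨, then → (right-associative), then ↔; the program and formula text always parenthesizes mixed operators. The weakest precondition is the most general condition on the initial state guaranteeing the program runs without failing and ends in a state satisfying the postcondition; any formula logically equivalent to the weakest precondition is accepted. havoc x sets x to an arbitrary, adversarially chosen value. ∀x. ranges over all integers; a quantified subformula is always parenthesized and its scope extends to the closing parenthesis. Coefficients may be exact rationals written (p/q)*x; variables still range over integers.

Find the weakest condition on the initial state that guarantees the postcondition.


Working backward. After the program, the postcondition (1/2)*c + (q + q) = -6 must hold; in canonical form it is (1/2)*c + 2*q = -6.
Before q := q - 1: (1/2)*c + 2*q = -4
Before w := w - 2*q - 9: (1/2)*c + 2*q = -4
Then branch requires (1/2)*c + 2*q = -4; else branch requires (1/2)*c + 2*q = -4.
Before the if: (2*tot ≤ -6 → (1/2)*c + 2*q = -4) ∧ ((¬(2*tot ≤ -6)) → (1/2)*c + 2*q = -4)
Answer: WP = (2*tot ≤ -6 → (1/2)*c + 2*q = -4) ∧ ((¬(2*tot ≤ -6)) → (1/2)*c + 2*q = -4)


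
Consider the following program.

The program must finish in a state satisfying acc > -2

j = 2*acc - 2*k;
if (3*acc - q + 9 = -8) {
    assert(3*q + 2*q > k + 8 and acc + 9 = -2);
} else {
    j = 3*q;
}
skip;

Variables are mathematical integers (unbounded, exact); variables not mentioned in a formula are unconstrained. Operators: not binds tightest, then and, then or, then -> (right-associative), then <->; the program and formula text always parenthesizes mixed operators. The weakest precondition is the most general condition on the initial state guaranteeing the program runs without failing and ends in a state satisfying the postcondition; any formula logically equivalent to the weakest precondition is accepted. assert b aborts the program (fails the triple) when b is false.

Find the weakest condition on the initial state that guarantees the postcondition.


Working backward. After the program, acc > -2 must hold.
Before skip: acc > -2
Then branch requires 5*q > k + 8 and acc = -11 and acc > -2; else branch requires acc > -2.
Before the if: (3*acc = q - 17 -> (5*q > k + 8 and acc = -11 and acc > -2)) and ((not (3*acc = q - 17)) -> acc > -2)
Before j := 2*acc - 2*k: (3*acc = q - 17 -> (5*q > k + 8 and acc = -11 and acc > -2)) and ((not (3*acc = q - 17)) -> acc > -2)
Answer: WP = (3*acc = q - 17 -> (5*q > k + 8 and acc = -11 and acc > -2)) and ((not (3*acc = q - 17)) -> acc > -2)


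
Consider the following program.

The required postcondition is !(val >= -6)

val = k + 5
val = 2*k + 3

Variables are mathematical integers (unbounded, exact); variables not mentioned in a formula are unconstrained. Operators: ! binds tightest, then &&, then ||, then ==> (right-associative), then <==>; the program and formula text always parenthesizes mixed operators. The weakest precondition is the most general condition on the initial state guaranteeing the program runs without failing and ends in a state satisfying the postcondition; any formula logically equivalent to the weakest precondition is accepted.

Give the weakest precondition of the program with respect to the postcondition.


Working backward. After the program, !(val >= -6) must hold.
Before val := 2*k + 3: !(2*k >= -9)
Before val := k + 5: !(2*k >= -9)
Answer: WP = !(2*k >= -9)


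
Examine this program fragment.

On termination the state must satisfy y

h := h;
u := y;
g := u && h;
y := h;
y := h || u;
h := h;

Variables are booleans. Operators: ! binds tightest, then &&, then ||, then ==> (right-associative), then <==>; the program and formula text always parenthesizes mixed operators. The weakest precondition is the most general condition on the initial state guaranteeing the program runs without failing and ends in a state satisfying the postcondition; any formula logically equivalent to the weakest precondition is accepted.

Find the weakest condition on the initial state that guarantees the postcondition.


Working backward. After the program, y must hold.
Before h := h: y
Before y := h || u: h || u
Before y := h: h || u
Before g := u && h: h || u
Before u := y: h || y
Before h := h: h || y
Answer: WP = h || y


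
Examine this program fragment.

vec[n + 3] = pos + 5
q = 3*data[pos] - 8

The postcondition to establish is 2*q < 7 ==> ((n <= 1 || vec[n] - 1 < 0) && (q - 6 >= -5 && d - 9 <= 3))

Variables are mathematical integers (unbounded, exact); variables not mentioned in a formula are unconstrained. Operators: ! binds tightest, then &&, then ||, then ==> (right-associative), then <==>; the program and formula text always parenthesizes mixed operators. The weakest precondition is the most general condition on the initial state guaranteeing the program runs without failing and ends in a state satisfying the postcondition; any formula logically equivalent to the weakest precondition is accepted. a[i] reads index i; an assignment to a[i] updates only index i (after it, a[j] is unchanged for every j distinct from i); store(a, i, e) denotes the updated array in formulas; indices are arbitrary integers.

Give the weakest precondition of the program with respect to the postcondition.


Working backward. After the program, the postcondition 2*q < 7 ==> ((n <= 1 || vec[n] - 1 < 0) && (q - 6 >= -5 && d - 9 <= 3)) must hold; in canonical form it is 2*q < 7 ==> ((n <= 1 || vec[n] < 1) && q >= 1 && d <= 12).
Before q := 3*data[pos] - 8: 6*data[pos] < 23 ==> ((n <= 1 || vec[n] < 1) && 3*data[pos] >= 9 && d <= 12)
Before vec[n + 3] := pos + 5: 6*data[pos] < 23 ==> ((n <= 1 || store(vec, n + 3, pos + 5)[n] < 1) && 3*data[pos] >= 9 && d <= 12)
Answer: WP = 6*data[pos] < 23 ==> ((n <= 1 || store(vec, n + 3, pos + 5)[n] < 1) && 3*data[pos] >= 9 && d <= 12)


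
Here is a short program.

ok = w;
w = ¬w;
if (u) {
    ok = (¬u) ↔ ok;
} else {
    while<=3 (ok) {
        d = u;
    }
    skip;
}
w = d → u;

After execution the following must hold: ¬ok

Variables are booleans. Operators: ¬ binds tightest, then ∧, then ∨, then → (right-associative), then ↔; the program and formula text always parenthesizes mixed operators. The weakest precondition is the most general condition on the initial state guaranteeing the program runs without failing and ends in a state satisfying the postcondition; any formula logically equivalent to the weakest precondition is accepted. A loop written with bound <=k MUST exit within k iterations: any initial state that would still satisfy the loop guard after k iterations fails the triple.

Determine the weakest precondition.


Working backward. After the program, ¬ok must hold.
Before w := d → u: ¬ok
Then branch requires ¬((¬u) ↔ ok); else branch requires ok → (ok → (ok → (¬ok))).
Before the if: (u → (¬((¬u) ↔ ok))) ∧ ((¬u) → (ok → (ok → (ok → (¬ok)))))
Before w := ¬w: (u → (¬((¬u) ↔ ok))) ∧ ((¬u) → (ok → (ok → (ok → (¬ok)))))
Before ok := w: (u → (¬((¬u) ↔ w))) ∧ ((¬u) → (w → (w → (w → (¬w)))))
Answer: WP = (u → (¬((¬u) ↔ w))) ∧ ((¬u) → (w → (w → (w → (¬w)))))


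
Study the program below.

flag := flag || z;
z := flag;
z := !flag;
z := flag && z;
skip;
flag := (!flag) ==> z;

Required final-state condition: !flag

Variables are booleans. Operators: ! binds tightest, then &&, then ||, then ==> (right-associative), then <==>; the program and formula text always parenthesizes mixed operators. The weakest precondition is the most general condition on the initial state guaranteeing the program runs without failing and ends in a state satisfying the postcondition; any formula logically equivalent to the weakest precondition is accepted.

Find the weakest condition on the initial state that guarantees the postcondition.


Working backward. After the program, !flag must hold.
Before flag := (!flag) ==> z: !((!flag) ==> z)
Before skip: !((!flag) ==> z)
Before z := flag && z: !((!flag) ==> (flag && z))
Before z := !flag: !flag
Before z := flag: !flag
Before flag := flag || z: !(flag || z)
Answer: WP = !(flag || z)


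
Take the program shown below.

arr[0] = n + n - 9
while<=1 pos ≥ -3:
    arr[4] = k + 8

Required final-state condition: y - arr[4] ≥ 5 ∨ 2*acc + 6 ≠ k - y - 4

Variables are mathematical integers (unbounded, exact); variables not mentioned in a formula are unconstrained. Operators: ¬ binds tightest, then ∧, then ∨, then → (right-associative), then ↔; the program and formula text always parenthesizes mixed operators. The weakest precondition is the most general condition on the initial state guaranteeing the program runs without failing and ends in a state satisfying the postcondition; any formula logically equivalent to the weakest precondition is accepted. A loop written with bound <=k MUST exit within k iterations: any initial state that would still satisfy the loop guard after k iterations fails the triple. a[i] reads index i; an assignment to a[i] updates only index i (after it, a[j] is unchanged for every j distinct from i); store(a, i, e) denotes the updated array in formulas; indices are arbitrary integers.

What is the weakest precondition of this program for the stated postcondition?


Working backward. After the program, the postcondition y - arr[4] ≥ 5 ∨ 2*acc + 6 ≠ k - y - 4 must hold; in canonical form it is y ≥ arr[4] + 5 ∨ 2*acc + y ≠ k - 10.
Before the loop (bound <=1), unroll the exhaustion recursion (WP_0 = exit-now case; WP_j = one more guarded iteration, up to j = 1):
  WP_0: (¬(pos ≥ -3)) ∧ (y ≥ arr[4] + 5 ∨ 2*acc + y ≠ k - 10)
  WP_1: (pos ≥ -3 → ((¬(pos ≥ -3)) ∧ (y ≥ k + 13 ∨ 2*acc + y ≠ k - 10))) ∧ ((¬(pos ≥ -3)) → (y ≥ arr[4] + 5 ∨ 2*acc + y ≠ k - 10))
So before the loop: (pos ≥ -3 → ((¬(pos ≥ -3)) ∧ (y ≥ k + 13 ∨ 2*acc + y ≠ k - 10))) ∧ ((¬(pos ≥ -3)) → (y ≥ arr[4] + 5 ∨ 2*acc + y ≠ k - 10))
Before arr[0] := n + n - 9: (pos ≥ -3 → ((¬(pos ≥ -3)) ∧ (y ≥ k + 13 ∨ 2*acc + y ≠ k - 10))) ∧ ((¬(pos ≥ -3)) → (y ≥ arr[4] + 5 ∨ 2*acc + y ≠ k - 10))
Answer: WP = (pos ≥ -3 → ((¬(pos ≥ -3)) ∧ (y ≥ k + 13 ∨ 2*acc + y ≠ k - 10))) ∧ ((¬(pos ≥ -3)) → (y ≥ arr[4] + 5 ∨ 2*acc + y ≠ k - 10))


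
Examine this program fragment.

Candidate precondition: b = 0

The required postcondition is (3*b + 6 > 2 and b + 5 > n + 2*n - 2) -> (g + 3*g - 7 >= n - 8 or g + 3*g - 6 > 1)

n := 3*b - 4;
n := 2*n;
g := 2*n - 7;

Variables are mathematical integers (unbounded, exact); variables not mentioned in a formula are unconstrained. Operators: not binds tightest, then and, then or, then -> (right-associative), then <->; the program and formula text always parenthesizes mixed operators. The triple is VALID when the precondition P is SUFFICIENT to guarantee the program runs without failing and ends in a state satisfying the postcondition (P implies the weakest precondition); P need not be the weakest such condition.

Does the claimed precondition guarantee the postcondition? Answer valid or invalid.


Working backward. After the program, the postcondition (3*b + 6 > 2 and b + 5 > n + 2*n - 2) -> (g + 3*g - 7 >= n - 8 or g + 3*g - 6 > 1) must hold; in canonical form it is (3*b > -4 and b > 3*n - 7) -> (4*g >= n - 1 or 4*g > 7).
Before g := 2*n - 7: (3*b > -4 and b > 3*n - 7) -> (7*n >= 27 or 8*n > 35)
Before n := 2*n: (3*b > -4 and b > 6*n - 7) -> (14*n >= 27 or 16*n > 35)
Before n := 3*b - 4: (3*b > -4 and 17*b < 31) -> (42*b >= 83 or 48*b > 99)
The weakest precondition is (3*b > -4 and 17*b < 31) -> (42*b >= 83 or 48*b > 99).
Check whether b = 0 implies it.
Countermodel: at the initial state b = 0, the precondition holds but the weakest precondition fails.
Answer: invalid
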